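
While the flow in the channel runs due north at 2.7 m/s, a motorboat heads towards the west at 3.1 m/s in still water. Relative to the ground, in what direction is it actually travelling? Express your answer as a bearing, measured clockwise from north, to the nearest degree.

Taking east as x and north as y: velocity relative to the water = (-3.100, 0.000) m/s; the water relative to ground = (0.000, 2.700) m/s.
Velocity relative to ground = (-3.100, 0.000) + (0.000, 2.700) = (-3.100, 2.700) m/s.
Bearing = atan2(-3.10, 2.70) = 311.05° clockwise from north.

311°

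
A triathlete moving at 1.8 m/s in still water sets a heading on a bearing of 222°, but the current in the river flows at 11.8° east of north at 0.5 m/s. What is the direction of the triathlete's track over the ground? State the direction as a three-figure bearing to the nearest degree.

Taking east as x and north as y: velocity relative to the water = (-1.204, -1.338) m/s; the water relative to ground = (0.102, 0.489) m/s.
Velocity relative to ground = (-1.204, -1.338) + (0.102, 0.489) = (-1.102, -0.848) m/s.
Bearing = atan2(-1.10, -0.85) = 232.42° clockwise from north.

232°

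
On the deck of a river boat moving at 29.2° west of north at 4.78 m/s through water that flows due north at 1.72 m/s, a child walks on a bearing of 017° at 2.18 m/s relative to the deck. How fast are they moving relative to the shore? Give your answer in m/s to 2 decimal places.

In east/north components (m/s): child relative to river boat = (0.637, 2.085); river boat relative to water = (-2.332, 4.173); water relative to ground = (0.000, 1.720).
Sum = (-1.695, 7.977) m/s.
Speed = |(-1.695, 7.977)| = 8.155 m/s.

8.16 m/s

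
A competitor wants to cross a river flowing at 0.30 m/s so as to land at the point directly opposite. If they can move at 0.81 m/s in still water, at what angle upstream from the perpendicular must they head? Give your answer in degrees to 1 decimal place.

21.7°

To cancel the current, the upstream component of the competitor's velocity must equal the flow: 0.81 sin θ = 0.30.
sin θ = 0.30 / 0.81 = 0.3704.
θ = arcsin(0.3704) = 21.738°.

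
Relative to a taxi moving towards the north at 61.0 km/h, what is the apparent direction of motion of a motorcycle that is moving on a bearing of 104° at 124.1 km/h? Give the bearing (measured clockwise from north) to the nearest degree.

Taking east as x and north as y: motorcycle velocity = (120.414, -30.023) km/h; taxi velocity = (0.000, 61.000) km/h.
Velocity of motorcycle relative to taxi = (120.414, -30.023) − (0.000, 61.000) = (120.414, -91.023) km/h.
Bearing = atan2(120.41, -91.02) = 127.09° clockwise from north.

127°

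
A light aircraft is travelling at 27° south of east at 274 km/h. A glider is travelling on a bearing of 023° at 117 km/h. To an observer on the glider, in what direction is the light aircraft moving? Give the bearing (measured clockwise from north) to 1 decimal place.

139.5°

Taking east as x and north as y: light aircraft velocity = (244.136, -124.393) km/h; glider velocity = (45.716, 107.699) km/h.
Velocity of light aircraft relative to glider = (244.136, -124.393) − (45.716, 107.699) = (198.420, -232.092) km/h.
Bearing = atan2(198.42, -232.09) = 139.47° clockwise from north.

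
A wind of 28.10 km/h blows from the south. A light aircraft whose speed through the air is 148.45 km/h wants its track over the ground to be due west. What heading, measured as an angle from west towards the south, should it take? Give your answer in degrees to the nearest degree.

The wind pushes perpendicular to the desired track; the heading must have a component into the wind equal to 28.10 km/h: 148.45 sin θ = 28.10.
sin θ = 0.1893, so θ = 10.911°.

11°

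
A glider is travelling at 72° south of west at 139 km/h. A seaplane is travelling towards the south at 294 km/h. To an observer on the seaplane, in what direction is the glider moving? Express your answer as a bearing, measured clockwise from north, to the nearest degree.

345°

Taking east as x and north as y: glider velocity = (-42.953, -132.197) km/h; seaplane velocity = (0.000, -294.000) km/h.
Velocity of glider relative to seaplane = (-42.953, -132.197) − (0.000, -294.000) = (-42.953, 161.803) km/h.
Bearing = atan2(-42.95, 161.80) = 345.13° clockwise from north.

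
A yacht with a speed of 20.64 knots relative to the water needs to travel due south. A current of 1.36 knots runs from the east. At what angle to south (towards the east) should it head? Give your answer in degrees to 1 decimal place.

3.8°

The current pushes perpendicular to the desired track; the heading must have a component into the current equal to 1.36 knots: 20.64 sin θ = 1.36.
sin θ = 0.0659, so θ = 3.778°.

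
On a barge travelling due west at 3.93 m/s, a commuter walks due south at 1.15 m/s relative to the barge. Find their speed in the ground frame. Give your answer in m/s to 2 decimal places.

4.09 m/s

Taking east as x and north as y: barge velocity = (-3.930, 0.000) m/s; commuter velocity relative to barge = (0.000, -1.150) m/s.
Velocity relative to ground = (-3.930, 0.000) + (0.000, -1.150) = (-3.930, -1.150) m/s.
Speed = |(-3.930, -1.150)| = 4.095 m/s.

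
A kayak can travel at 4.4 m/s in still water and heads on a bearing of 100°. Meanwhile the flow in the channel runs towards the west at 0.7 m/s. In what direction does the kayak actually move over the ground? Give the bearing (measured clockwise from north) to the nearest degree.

102°

Taking east as x and north as y: velocity relative to the water = (4.333, -0.764) m/s; the water relative to ground = (-0.700, 0.000) m/s.
Velocity relative to ground = (4.333, -0.764) + (-0.700, 0.000) = (3.633, -0.764) m/s.
Bearing = atan2(3.63, -0.76) = 101.88° clockwise from north.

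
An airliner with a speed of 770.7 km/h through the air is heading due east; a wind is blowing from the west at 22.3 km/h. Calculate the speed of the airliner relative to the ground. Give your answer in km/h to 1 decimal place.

793.0 km/h

Taking east as x and north as y: velocity relative to the air = (770.700, 0.000) km/h; the air relative to ground = (22.300, 0.000) km/h.
Velocity relative to ground = (770.700, 0.000) + (22.300, 0.000) = (793.000, 0.000) km/h.
Speed = |(793.000, 0.000)| = 793.000 km/h.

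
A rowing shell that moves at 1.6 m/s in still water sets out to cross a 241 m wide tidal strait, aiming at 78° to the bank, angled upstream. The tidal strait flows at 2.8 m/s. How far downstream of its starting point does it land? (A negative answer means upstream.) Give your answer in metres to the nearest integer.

Perpendicular speed = 1.565 m/s; crossing time = 241 / 1.565 = 153.990 s.
Net downstream speed = 2.467 m/s.
Drift = 2.467 × 153.990 = 379.946 m (downstream).

380 m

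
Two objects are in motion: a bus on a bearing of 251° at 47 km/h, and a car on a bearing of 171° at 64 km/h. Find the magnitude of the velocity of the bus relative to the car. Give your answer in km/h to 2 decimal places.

Taking east as x and north as y: bus velocity = (-44.439, -15.302) km/h; car velocity = (10.012, -63.212) km/h.
Velocity of bus relative to car = (-44.439, -15.302) − (10.012, -63.212) = (-54.451, 47.910) km/h.
Magnitude = |(-54.451, 47.910)| = 72.528 km/h.

72.53 km/h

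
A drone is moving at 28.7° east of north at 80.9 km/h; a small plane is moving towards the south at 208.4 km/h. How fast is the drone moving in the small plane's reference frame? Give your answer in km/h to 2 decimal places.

Taking east as x and north as y: drone velocity = (38.850, 70.961) km/h; small plane velocity = (0.000, -208.400) km/h.
Velocity of drone relative to small plane = (38.850, 70.961) − (0.000, -208.400) = (38.850, 279.361) km/h.
Magnitude = |(38.850, 279.361)| = 282.050 km/h.

282.05 km/h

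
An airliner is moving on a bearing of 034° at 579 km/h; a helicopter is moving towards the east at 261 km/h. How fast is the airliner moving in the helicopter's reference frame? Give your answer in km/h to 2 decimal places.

Taking east as x and north as y: airliner velocity = (323.773, 480.013) km/h; helicopter velocity = (261.000, 0.000) km/h.
Velocity of airliner relative to helicopter = (323.773, 480.013) − (261.000, 0.000) = (62.773, 480.013) km/h.
Magnitude = |(62.773, 480.013)| = 484.100 km/h.

484.10 km/h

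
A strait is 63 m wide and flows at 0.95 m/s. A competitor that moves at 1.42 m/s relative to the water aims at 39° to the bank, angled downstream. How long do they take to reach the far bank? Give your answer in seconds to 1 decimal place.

The component of the competitor's velocity perpendicular to the bank is 1.42 × sin 39° = 0.894 m/s.
Only the cross-stream component determines the crossing time; the current contributes nothing perpendicular to the bank.
Time = 63 / 0.894 = 70.499 s.

70.5 s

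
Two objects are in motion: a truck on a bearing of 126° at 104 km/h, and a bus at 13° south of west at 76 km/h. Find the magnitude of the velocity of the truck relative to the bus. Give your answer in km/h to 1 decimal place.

Taking east as x and north as y: truck velocity = (84.138, -61.130) km/h; bus velocity = (-74.052, -17.096) km/h.
Velocity of truck relative to bus = (84.138, -61.130) − (-74.052, -17.096) = (158.190, -44.033) km/h.
Magnitude = |(158.190, -44.033)| = 164.204 km/h.

164.2 km/h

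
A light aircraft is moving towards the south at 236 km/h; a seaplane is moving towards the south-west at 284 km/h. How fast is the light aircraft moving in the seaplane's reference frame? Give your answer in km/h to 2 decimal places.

203.88 km/h

Taking east as x and north as y: light aircraft velocity = (0.000, -236.000) km/h; seaplane velocity = (-200.818, -200.818) km/h.
Velocity of light aircraft relative to seaplane = (0.000, -236.000) − (-200.818, -200.818) = (200.818, -35.182) km/h.
Magnitude = |(200.818, -35.182)| = 203.877 km/h.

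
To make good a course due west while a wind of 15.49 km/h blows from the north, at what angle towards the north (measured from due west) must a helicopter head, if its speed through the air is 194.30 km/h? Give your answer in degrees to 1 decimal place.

4.6°

The wind pushes perpendicular to the desired track; the heading must have a component into the wind equal to 15.49 km/h: 194.30 sin θ = 15.49.
sin θ = 0.0797, so θ = 4.573°.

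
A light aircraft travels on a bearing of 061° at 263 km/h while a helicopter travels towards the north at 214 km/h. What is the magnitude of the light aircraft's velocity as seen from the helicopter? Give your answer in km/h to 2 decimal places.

245.75 km/h

Taking east as x and north as y: light aircraft velocity = (230.025, 127.505) km/h; helicopter velocity = (0.000, 214.000) km/h.
Velocity of light aircraft relative to helicopter = (230.025, 127.505) − (0.000, 214.000) = (230.025, -86.495) km/h.
Magnitude = |(230.025, -86.495)| = 245.750 km/h.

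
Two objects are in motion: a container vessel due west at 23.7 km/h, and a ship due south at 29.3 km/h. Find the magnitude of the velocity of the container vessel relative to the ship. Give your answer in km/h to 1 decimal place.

37.7 km/h

Taking east as x and north as y: container vessel velocity = (-23.700, 0.000) km/h; ship velocity = (0.000, -29.300) km/h.
Velocity of container vessel relative to ship = (-23.700, 0.000) − (0.000, -29.300) = (-23.700, 29.300) km/h.
Magnitude = |(-23.700, 29.300)| = 37.685 km/h.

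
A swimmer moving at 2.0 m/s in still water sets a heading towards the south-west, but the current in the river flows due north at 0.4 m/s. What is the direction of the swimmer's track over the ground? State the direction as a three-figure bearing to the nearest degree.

Taking east as x and north as y: velocity relative to the water = (-1.414, -1.414) m/s; the water relative to ground = (0.000, 0.400) m/s.
Velocity relative to ground = (-1.414, -1.414) + (0.000, 0.400) = (-1.414, -1.014) m/s.
Bearing = atan2(-1.41, -1.01) = 234.35° clockwise from north.

234°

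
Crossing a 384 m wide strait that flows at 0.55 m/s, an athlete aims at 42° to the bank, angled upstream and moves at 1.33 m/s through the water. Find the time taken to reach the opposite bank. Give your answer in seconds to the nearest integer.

The component of the athlete's velocity perpendicular to the bank is 1.33 × sin 42° = 0.890 m/s.
The flow acts along the bank and has no component across it.
Time = 384 / 0.890 = 431.488 s.

431 s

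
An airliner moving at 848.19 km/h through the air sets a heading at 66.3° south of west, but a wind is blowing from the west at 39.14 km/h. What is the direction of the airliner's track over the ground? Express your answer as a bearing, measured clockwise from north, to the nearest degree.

Taking east as x and north as y: velocity relative to the air = (-340.928, -776.656) km/h; the air relative to ground = (39.140, 0.000) km/h.
Velocity relative to ground = (-340.928, -776.656) + (39.140, 0.000) = (-301.788, -776.656) km/h.
Bearing = atan2(-301.79, -776.66) = 201.23° clockwise from north.

201°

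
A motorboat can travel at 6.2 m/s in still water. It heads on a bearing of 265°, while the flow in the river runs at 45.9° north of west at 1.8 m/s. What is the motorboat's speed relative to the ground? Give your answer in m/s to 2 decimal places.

Taking east as x and north as y: velocity relative to the water = (-6.176, -0.540) m/s; the water relative to ground = (-1.253, 1.293) m/s.
Velocity relative to ground = (-6.176, -0.540) + (-1.253, 1.293) = (-7.429, 0.752) m/s.
Speed = |(-7.429, 0.752)| = 7.467 m/s.

7.47 m/s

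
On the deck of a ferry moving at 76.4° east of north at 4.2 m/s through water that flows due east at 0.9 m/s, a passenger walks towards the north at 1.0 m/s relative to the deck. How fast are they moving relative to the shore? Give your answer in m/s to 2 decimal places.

In east/north components (m/s): passenger relative to ferry = (0.000, 1.000); ferry relative to water = (4.082, 0.988); water relative to ground = (0.900, 0.000).
Sum = (4.982, 1.988) m/s.
Speed = |(4.982, 1.988)| = 5.364 m/s.

5.36 m/s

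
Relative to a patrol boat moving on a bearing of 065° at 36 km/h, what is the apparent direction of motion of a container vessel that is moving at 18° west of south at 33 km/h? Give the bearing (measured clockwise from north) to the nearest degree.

223°

Taking east as x and north as y: container vessel velocity = (-10.198, -31.385) km/h; patrol boat velocity = (32.627, 15.214) km/h.
Velocity of container vessel relative to patrol boat = (-10.198, -31.385) − (32.627, 15.214) = (-42.825, -46.599) km/h.
Bearing = atan2(-42.82, -46.60) = 222.58° clockwise from north.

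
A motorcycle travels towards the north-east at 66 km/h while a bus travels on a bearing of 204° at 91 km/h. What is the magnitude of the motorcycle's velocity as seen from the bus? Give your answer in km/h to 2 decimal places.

Taking east as x and north as y: motorcycle velocity = (46.669, 46.669) km/h; bus velocity = (-37.013, -83.133) km/h.
Velocity of motorcycle relative to bus = (46.669, 46.669) − (-37.013, -83.133) = (83.682, 129.802) km/h.
Magnitude = |(83.682, 129.802)| = 154.438 km/h.

154.44 km/h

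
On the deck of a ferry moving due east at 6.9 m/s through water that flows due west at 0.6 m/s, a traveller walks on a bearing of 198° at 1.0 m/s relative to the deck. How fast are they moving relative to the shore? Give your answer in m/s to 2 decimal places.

In east/north components (m/s): traveller relative to ferry = (-0.309, -0.951); ferry relative to water = (6.900, 0.000); water relative to ground = (-0.600, 0.000).
Sum = (5.991, -0.951) m/s.
Speed = |(5.991, -0.951)| = 6.066 m/s.

6.07 m/s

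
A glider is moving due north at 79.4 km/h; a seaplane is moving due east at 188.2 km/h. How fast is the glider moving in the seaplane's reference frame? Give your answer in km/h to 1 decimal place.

Taking east as x and north as y: glider velocity = (0.000, 79.400) km/h; seaplane velocity = (188.200, 0.000) km/h.
Velocity of glider relative to seaplane = (0.000, 79.400) − (188.200, 0.000) = (-188.200, 79.400) km/h.
Magnitude = |(-188.200, 79.400)| = 204.264 km/h.

204.3 km/h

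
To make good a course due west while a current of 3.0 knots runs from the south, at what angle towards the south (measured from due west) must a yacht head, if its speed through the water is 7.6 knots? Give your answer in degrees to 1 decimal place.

23.2°

The current pushes perpendicular to the desired track; the heading must have a component into the current equal to 3.0 knots: 7.6 sin θ = 3.0.
sin θ = 0.3947, so θ = 23.250°.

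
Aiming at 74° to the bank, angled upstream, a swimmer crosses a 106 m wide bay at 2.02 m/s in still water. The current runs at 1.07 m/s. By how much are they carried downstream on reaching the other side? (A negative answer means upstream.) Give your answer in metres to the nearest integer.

Perpendicular speed = 1.942 m/s; crossing time = 106 / 1.942 = 54.590 s.
Net downstream speed = 0.513 m/s.
Drift = 0.513 × 54.590 = 28.016 m (downstream).

28 m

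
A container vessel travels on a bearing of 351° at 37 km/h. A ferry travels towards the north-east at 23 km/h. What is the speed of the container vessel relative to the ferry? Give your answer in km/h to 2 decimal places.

29.96 km/h

Taking east as x and north as y: container vessel velocity = (-5.788, 36.544) km/h; ferry velocity = (16.263, 16.263) km/h.
Velocity of container vessel relative to ferry = (-5.788, 36.544) − (16.263, 16.263) = (-22.052, 20.281) km/h.
Magnitude = |(-22.052, 20.281)| = 29.960 km/h.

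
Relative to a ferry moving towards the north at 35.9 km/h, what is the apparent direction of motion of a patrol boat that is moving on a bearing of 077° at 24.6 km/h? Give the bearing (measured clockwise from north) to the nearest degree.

Taking east as x and north as y: patrol boat velocity = (23.970, 5.534) km/h; ferry velocity = (0.000, 35.900) km/h.
Velocity of patrol boat relative to ferry = (23.970, 5.534) − (0.000, 35.900) = (23.970, -30.366) km/h.
Bearing = atan2(23.97, -30.37) = 141.71° clockwise from north.

142°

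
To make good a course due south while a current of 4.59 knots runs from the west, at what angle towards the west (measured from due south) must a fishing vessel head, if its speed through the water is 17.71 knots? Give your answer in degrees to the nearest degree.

15°

The current pushes perpendicular to the desired track; the heading must have a component into the current equal to 4.59 knots: 17.71 sin θ = 4.59.
sin θ = 0.2592, so θ = 15.021°.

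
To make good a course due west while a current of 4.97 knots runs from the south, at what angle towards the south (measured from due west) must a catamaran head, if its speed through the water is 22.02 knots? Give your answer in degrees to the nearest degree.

The current pushes perpendicular to the desired track; the heading must have a component into the current equal to 4.97 knots: 22.02 sin θ = 4.97.
sin θ = 0.2257, so θ = 13.044°.

13°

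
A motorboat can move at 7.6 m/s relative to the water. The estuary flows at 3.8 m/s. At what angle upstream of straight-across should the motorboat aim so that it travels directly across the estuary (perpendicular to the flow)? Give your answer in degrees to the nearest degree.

To cancel the current, the upstream component of the motorboat's velocity must equal the flow: 7.6 sin θ = 3.8.
sin θ = 3.8 / 7.6 = 0.5000.
θ = arcsin(0.5000) = 30.000°.

30°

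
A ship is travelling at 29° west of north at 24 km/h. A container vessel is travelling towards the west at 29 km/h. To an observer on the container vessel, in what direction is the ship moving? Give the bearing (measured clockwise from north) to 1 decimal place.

Taking east as x and north as y: ship velocity = (-11.635, 20.991) km/h; container vessel velocity = (-29.000, 0.000) km/h.
Velocity of ship relative to container vessel = (-11.635, 20.991) − (-29.000, 0.000) = (17.365, 20.991) km/h.
Bearing = atan2(17.36, 20.99) = 39.60° clockwise from north.

039.6°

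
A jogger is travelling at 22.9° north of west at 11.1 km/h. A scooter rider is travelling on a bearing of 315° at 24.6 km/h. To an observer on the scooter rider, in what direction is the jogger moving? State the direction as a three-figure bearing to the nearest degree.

Taking east as x and north as y: jogger velocity = (-10.225, 4.319) km/h; scooter rider velocity = (-17.395, 17.395) km/h.
Velocity of jogger relative to scooter rider = (-10.225, 4.319) − (-17.395, 17.395) = (7.170, -13.076) km/h.
Bearing = atan2(7.17, -13.08) = 151.26° clockwise from north.

151°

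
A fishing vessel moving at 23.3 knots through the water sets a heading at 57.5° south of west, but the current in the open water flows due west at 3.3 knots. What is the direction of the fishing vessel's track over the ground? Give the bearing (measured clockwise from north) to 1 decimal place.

218.8°

Taking east as x and north as y: velocity relative to the water = (-12.519, -19.651) knots; the water relative to ground = (-3.300, 0.000) knots.
Velocity relative to ground = (-12.519, -19.651) + (-3.300, 0.000) = (-15.819, -19.651) knots.
Bearing = atan2(-15.82, -19.65) = 218.83° clockwise from north.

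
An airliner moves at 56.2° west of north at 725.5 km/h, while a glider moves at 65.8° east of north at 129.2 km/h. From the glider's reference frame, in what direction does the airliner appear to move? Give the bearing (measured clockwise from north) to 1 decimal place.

295.9°

Taking east as x and north as y: airliner velocity = (-602.879, 403.592) km/h; glider velocity = (117.846, 52.962) km/h.
Velocity of airliner relative to glider = (-602.879, 403.592) − (117.846, 52.962) = (-720.725, 350.630) km/h.
Bearing = atan2(-720.73, 350.63) = 295.94° clockwise from north.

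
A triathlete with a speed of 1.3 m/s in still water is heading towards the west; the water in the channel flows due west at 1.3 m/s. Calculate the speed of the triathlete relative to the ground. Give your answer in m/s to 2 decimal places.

Taking east as x and north as y: velocity relative to the water = (-1.300, 0.000) m/s; the water relative to ground = (-1.300, 0.000) m/s.
Velocity relative to ground = (-1.300, 0.000) + (-1.300, 0.000) = (-2.600, 0.000) m/s.
Speed = |(-2.600, 0.000)| = 2.600 m/s.

2.60 m/s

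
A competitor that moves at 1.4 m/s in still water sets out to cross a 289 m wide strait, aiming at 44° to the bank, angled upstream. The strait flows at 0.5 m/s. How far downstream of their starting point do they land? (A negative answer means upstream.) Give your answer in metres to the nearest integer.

Perpendicular speed = 0.973 m/s; crossing time = 289 / 0.973 = 297.166 s.
Net downstream speed = -0.507 m/s.
Drift = -0.507 × 297.166 = -150.685 m (upstream).

-151 m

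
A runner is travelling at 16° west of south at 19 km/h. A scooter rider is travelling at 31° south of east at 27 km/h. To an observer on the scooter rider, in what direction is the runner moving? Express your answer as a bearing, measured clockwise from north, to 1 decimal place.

Taking east as x and north as y: runner velocity = (-5.237, -18.264) km/h; scooter rider velocity = (23.144, -13.906) km/h.
Velocity of runner relative to scooter rider = (-5.237, -18.264) − (23.144, -13.906) = (-28.381, -4.358) km/h.
Bearing = atan2(-28.38, -4.36) = 261.27° clockwise from north.

261.3°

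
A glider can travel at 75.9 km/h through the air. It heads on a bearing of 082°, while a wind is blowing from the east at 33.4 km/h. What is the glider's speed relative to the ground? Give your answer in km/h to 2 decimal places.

Taking east as x and north as y: velocity relative to the air = (75.161, 10.563) km/h; the air relative to ground = (-33.400, 0.000) km/h.
Velocity relative to ground = (75.161, 10.563) + (-33.400, 0.000) = (41.761, 10.563) km/h.
Speed = |(41.761, 10.563)| = 43.077 km/h.

43.08 km/h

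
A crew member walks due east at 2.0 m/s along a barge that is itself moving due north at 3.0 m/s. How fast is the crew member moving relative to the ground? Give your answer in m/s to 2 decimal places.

3.61 m/s

Taking east as x and north as y: barge velocity = (0.000, 3.000) m/s; crew member velocity relative to barge = (2.000, 0.000) m/s.
Velocity relative to ground = (0.000, 3.000) + (2.000, 0.000) = (2.000, 3.000) m/s.
Speed = |(2.000, 3.000)| = 3.606 m/s.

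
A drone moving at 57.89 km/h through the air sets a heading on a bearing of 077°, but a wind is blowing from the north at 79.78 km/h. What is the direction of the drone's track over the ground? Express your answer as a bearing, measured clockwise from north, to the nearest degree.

140°

Taking east as x and north as y: velocity relative to the air = (56.406, 13.022) km/h; the air relative to ground = (0.000, -79.780) km/h.
Velocity relative to ground = (56.406, 13.022) + (0.000, -79.780) = (56.406, -66.758) km/h.
Bearing = atan2(56.41, -66.76) = 139.80° clockwise from north.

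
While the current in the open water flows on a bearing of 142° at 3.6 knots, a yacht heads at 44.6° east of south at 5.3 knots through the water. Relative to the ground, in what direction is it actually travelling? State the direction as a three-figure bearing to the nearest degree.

Taking east as x and north as y: velocity relative to the water = (3.721, -3.774) knots; the water relative to ground = (2.216, -2.837) knots.
Velocity relative to ground = (3.721, -3.774) + (2.216, -2.837) = (5.938, -6.611) knots.
Bearing = atan2(5.94, -6.61) = 138.07° clockwise from north.

138°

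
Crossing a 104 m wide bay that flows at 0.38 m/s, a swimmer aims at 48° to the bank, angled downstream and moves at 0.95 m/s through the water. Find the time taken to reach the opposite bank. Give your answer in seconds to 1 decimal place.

147.3 s

The component of the swimmer's velocity perpendicular to the bank is 0.95 × sin 48° = 0.706 m/s.
The current is parallel to the bank, so it does not affect the crossing time.
Time = 104 / 0.706 = 147.311 s.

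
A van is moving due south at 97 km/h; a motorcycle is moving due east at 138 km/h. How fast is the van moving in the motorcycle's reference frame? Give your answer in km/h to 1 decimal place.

Taking east as x and north as y: van velocity = (0.000, -97.000) km/h; motorcycle velocity = (138.000, 0.000) km/h.
Velocity of van relative to motorcycle = (0.000, -97.000) − (138.000, 0.000) = (-138.000, -97.000) km/h.
Magnitude = |(-138.000, -97.000)| = 168.680 km/h.

168.7 km/h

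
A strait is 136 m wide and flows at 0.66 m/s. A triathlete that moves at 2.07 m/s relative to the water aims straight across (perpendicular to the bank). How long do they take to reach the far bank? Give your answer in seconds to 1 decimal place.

65.7 s

The component of the triathlete's velocity perpendicular to the bank is 2.07 m/s.
The current is parallel to the bank, so it does not affect the crossing time.
Time = 136 / 2.070 = 65.700 s.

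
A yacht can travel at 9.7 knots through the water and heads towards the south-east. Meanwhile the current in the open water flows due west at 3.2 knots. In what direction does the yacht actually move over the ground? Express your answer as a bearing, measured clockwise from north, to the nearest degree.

152°

Taking east as x and north as y: velocity relative to the water = (6.859, -6.859) knots; the water relative to ground = (-3.200, 0.000) knots.
Velocity relative to ground = (6.859, -6.859) + (-3.200, 0.000) = (3.659, -6.859) knots.
Bearing = atan2(3.66, -6.86) = 151.92° clockwise from north.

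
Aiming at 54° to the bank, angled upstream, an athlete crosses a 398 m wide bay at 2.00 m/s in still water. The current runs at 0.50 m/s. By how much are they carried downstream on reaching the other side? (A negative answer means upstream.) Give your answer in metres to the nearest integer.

-166 m

Perpendicular speed = 1.618 m/s; crossing time = 398 / 1.618 = 245.978 s.
Net downstream speed = -0.676 m/s.
Drift = -0.676 × 245.978 = -166.175 m (upstream).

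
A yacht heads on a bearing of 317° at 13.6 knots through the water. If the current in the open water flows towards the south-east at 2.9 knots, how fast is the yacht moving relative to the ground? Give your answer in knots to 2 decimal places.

10.70 knots

Taking east as x and north as y: velocity relative to the water = (-9.275, 9.946) knots; the water relative to ground = (2.051, -2.051) knots.
Velocity relative to ground = (-9.275, 9.946) + (2.051, -2.051) = (-7.225, 7.896) knots.
Speed = |(-7.225, 7.896)| = 10.702 knots.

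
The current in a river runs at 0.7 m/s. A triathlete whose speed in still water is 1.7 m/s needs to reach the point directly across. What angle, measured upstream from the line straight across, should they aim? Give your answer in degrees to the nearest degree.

24°

To cancel the current, the upstream component of the triathlete's velocity must equal the flow: 1.7 sin θ = 0.7.
sin θ = 0.7 / 1.7 = 0.4118.
θ = arcsin(0.4118) = 24.316°.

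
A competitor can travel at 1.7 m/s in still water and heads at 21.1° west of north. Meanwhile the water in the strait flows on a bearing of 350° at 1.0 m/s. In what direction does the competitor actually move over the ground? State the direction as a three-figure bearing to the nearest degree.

343°

Taking east as x and north as y: velocity relative to the water = (-0.612, 1.586) m/s; the water relative to ground = (-0.174, 0.985) m/s.
Velocity relative to ground = (-0.612, 1.586) + (-0.174, 0.985) = (-0.786, 2.571) m/s.
Bearing = atan2(-0.79, 2.57) = 343.01° clockwise from north.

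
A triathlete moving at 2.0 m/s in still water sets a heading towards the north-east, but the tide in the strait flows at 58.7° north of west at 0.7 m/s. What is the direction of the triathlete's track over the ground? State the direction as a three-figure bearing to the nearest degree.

028°

Taking east as x and north as y: velocity relative to the water = (1.414, 1.414) m/s; the water relative to ground = (-0.364, 0.598) m/s.
Velocity relative to ground = (1.414, 1.414) + (-0.364, 0.598) = (1.051, 2.012) m/s.
Bearing = atan2(1.05, 2.01) = 27.57° clockwise from north.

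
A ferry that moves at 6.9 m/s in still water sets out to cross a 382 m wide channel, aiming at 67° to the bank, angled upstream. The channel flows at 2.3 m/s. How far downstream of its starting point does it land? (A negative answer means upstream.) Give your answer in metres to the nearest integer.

Perpendicular speed = 6.351 m/s; crossing time = 382 / 6.351 = 60.143 s.
Net downstream speed = -0.396 m/s.
Drift = -0.396 × 60.143 = -23.819 m (upstream).

-24 m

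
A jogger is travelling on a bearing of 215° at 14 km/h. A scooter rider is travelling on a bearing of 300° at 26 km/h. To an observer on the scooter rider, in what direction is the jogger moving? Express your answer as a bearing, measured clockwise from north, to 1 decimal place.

Taking east as x and north as y: jogger velocity = (-8.030, -11.468) km/h; scooter rider velocity = (-22.517, 13.000) km/h.
Velocity of jogger relative to scooter rider = (-8.030, -11.468) − (-22.517, 13.000) = (14.487, -24.468) km/h.
Bearing = atan2(14.49, -24.47) = 149.37° clockwise from north.

149.4°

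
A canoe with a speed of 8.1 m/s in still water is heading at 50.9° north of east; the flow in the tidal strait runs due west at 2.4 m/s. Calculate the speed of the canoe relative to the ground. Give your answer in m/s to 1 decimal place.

Taking east as x and north as y: velocity relative to the water = (5.108, 6.286) m/s; the water relative to ground = (-2.400, 0.000) m/s.
Velocity relative to ground = (5.108, 6.286) + (-2.400, 0.000) = (2.708, 6.286) m/s.
Speed = |(2.708, 6.286)| = 6.845 m/s.

6.8 m/s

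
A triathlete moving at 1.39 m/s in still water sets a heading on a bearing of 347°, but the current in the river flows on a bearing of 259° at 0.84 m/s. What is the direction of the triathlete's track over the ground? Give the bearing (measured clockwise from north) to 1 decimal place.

Taking east as x and north as y: velocity relative to the water = (-0.313, 1.354) m/s; the water relative to ground = (-0.825, -0.160) m/s.
Velocity relative to ground = (-0.313, 1.354) + (-0.825, -0.160) = (-1.137, 1.194) m/s.
Bearing = atan2(-1.14, 1.19) = 316.40° clockwise from north.

316.4°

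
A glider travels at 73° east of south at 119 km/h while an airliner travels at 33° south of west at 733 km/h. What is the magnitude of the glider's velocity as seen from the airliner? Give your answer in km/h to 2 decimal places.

Taking east as x and north as y: glider velocity = (113.800, -34.792) km/h; airliner velocity = (-614.746, -399.220) km/h.
Velocity of glider relative to airliner = (113.800, -34.792) − (-614.746, -399.220) = (728.546, 364.428) km/h.
Magnitude = |(728.546, 364.428)| = 814.608 km/h.

814.61 km/h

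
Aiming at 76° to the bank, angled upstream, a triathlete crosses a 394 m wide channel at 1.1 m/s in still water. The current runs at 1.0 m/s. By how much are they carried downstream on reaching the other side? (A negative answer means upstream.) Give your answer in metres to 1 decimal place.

Perpendicular speed = 1.067 m/s; crossing time = 394 / 1.067 = 369.147 s.
Net downstream speed = 0.734 m/s.
Drift = 0.734 × 369.147 = 270.912 m (downstream).

270.9 m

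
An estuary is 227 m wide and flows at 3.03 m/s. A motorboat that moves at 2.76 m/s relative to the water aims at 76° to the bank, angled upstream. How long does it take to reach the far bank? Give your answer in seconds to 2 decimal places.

84.76 s

The component of the motorboat's velocity perpendicular to the bank is 2.76 × sin 76° = 2.678 m/s.
The current is parallel to the bank, so it does not affect the crossing time.
Time = 227 / 2.678 = 84.764 s.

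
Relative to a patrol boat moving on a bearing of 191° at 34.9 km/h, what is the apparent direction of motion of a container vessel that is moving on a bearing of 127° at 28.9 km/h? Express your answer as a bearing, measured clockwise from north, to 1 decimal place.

Taking east as x and north as y: container vessel velocity = (23.081, -17.392) km/h; patrol boat velocity = (-6.659, -34.259) km/h.
Velocity of container vessel relative to patrol boat = (23.081, -17.392) − (-6.659, -34.259) = (29.740, 16.866) km/h.
Bearing = atan2(29.74, 16.87) = 60.44° clockwise from north.

060.4°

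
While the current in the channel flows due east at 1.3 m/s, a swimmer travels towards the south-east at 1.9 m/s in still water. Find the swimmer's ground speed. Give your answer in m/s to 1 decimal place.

Taking east as x and north as y: velocity relative to the water = (1.344, -1.344) m/s; the water relative to ground = (1.300, 0.000) m/s.
Velocity relative to ground = (1.344, -1.344) + (1.300, 0.000) = (2.644, -1.344) m/s.
Speed = |(2.644, -1.344)| = 2.965 m/s.

3.0 m/s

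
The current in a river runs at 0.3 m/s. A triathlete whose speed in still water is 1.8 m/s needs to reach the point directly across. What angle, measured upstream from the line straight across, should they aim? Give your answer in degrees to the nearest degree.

To cancel the current, the upstream component of the triathlete's velocity must equal the flow: 1.8 sin θ = 0.3.
sin θ = 0.3 / 1.8 = 0.1667.
θ = arcsin(0.1667) = 9.594°.

10°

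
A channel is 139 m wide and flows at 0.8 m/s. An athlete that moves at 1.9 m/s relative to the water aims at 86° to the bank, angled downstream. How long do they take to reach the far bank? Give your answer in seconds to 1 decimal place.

The component of the athlete's velocity perpendicular to the bank is 1.9 × sin 86° = 1.895 m/s.
Only the cross-stream component determines the crossing time; the current contributes nothing perpendicular to the bank.
Time = 139 / 1.895 = 73.337 s.

73.3 s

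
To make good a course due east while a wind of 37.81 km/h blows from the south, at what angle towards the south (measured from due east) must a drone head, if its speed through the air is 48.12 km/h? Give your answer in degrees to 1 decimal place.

The wind pushes perpendicular to the desired track; the heading must have a component into the wind equal to 37.81 km/h: 48.12 sin θ = 37.81.
sin θ = 0.7857, so θ = 51.790°.

51.8°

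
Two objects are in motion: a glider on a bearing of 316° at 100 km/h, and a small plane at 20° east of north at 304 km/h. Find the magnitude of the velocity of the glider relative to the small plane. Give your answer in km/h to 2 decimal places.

Taking east as x and north as y: glider velocity = (-69.466, 71.934) km/h; small plane velocity = (103.974, 285.667) km/h.
Velocity of glider relative to small plane = (-69.466, 71.934) − (103.974, 285.667) = (-173.440, -213.733) km/h.
Magnitude = |(-173.440, -213.733)| = 275.251 km/h.

275.25 km/h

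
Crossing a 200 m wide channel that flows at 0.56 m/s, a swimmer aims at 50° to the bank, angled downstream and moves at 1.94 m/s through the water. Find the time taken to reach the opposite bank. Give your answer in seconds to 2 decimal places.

134.58 s

The component of the swimmer's velocity perpendicular to the bank is 1.94 × sin 50° = 1.486 m/s.
Only the cross-stream component determines the crossing time; the current contributes nothing perpendicular to the bank.
Time = 200 / 1.486 = 134.578 s.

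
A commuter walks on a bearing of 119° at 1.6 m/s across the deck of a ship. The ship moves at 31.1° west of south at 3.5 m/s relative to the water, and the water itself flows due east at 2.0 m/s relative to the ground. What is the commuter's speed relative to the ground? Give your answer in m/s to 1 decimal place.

4.1 m/s

In east/north components (m/s): commuter relative to ship = (1.399, -0.776); ship relative to water = (-1.808, -2.997); water relative to ground = (2.000, 0.000).
Sum = (1.592, -3.773) m/s.
Speed = |(1.592, -3.773)| = 4.095 m/s.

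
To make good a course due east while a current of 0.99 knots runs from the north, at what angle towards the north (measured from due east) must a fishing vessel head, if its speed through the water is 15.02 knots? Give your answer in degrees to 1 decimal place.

The current pushes perpendicular to the desired track; the heading must have a component into the current equal to 0.99 knots: 15.02 sin θ = 0.99.
sin θ = 0.0659, so θ = 3.779°.

3.8°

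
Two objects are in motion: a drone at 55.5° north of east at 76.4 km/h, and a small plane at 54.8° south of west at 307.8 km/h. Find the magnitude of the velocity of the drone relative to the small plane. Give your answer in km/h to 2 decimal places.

384.20 km/h

Taking east as x and north as y: drone velocity = (43.273, 62.963) km/h; small plane velocity = (-177.426, -251.517) km/h.
Velocity of drone relative to small plane = (43.273, 62.963) − (-177.426, -251.517) = (220.699, 314.480) km/h.
Magnitude = |(220.699, 314.480)| = 384.195 km/h.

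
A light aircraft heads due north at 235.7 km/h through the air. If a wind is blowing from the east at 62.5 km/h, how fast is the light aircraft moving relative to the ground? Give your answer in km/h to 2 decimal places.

Taking east as x and north as y: velocity relative to the air = (0.000, 235.700) km/h; the air relative to ground = (-62.500, 0.000) km/h.
Velocity relative to ground = (0.000, 235.700) + (-62.500, 0.000) = (-62.500, 235.700) km/h.
Speed = |(-62.500, 235.700)| = 243.846 km/h.

243.85 km/h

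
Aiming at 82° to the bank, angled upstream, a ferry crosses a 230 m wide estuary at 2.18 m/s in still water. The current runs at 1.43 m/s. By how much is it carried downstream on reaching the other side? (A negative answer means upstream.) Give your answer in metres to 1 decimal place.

120.0 m

Perpendicular speed = 2.159 m/s; crossing time = 230 / 2.159 = 106.541 s.
Net downstream speed = 1.127 m/s.
Drift = 1.127 × 106.541 = 120.030 m (downstream).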